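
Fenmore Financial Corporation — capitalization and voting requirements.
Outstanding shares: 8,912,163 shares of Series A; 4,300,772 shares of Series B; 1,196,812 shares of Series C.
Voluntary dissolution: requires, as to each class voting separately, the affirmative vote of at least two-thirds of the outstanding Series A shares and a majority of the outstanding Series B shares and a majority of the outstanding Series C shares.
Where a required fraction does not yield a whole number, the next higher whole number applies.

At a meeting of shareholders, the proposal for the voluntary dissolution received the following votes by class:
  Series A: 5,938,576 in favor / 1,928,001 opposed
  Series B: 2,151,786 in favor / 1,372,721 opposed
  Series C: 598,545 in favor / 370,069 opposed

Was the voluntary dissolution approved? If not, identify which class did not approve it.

Series A: 2/3 of 8912163 = 5941442; 5,941,442 required, 5,938,576 in favor — not approved.
Series B: a majority of 4300772 is 2150387; 2,150,387 required, 2,151,786 in favor — approved.
Series C: a majority of 1196812 is 598407; 598,407 required, 598,545 in favor — approved.

Not approved — the Series A shares did not give the required vote.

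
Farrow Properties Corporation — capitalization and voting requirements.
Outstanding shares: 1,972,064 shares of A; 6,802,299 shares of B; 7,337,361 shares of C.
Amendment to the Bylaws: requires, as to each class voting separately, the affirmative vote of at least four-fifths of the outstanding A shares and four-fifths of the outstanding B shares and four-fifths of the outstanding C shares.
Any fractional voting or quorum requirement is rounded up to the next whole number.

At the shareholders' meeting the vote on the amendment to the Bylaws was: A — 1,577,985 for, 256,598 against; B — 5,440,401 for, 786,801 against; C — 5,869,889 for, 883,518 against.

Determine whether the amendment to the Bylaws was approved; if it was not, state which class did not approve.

A: 4/5 of 1972064 = 1577651.20, rounded up to 1577652; 1,577,652 required, 1,577,985 in favor — approved.
B: 4/5 of 6802299 = 5441839.20, rounded up to 5441840; 5,441,840 required, 5,440,401 in favor — not approved.
C: 4/5 of 7337361 = 5869888.80, rounded up to 5869889; 5,869,889 required, 5,869,889 in favor — approved.

Not approved — the B shares did not give the required vote.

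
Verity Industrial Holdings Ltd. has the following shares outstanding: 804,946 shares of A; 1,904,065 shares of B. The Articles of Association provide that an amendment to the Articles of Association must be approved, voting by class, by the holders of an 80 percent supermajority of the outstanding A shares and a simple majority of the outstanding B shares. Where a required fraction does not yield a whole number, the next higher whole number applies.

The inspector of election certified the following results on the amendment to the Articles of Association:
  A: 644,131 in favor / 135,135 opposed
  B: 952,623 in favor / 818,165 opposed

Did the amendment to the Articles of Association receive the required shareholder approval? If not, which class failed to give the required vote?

A: 4/5 of 804946 = 643956.80, rounded up to 643957; 643,957 required, 644,131 in favor — approved.
B: a majority of 1904065 is 952033; 952,033 required, 952,623 in favor — approved.

Approved — every class gave the required vote.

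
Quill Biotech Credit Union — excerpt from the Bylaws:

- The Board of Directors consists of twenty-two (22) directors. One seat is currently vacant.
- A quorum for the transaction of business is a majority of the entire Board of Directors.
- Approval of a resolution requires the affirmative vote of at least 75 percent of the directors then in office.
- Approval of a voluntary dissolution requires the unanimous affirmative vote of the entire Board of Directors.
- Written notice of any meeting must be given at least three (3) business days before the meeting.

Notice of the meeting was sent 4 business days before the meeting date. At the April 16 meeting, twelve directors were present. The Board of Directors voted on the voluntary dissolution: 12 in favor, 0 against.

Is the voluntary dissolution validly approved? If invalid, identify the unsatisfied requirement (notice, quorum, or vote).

Notice: 4 business days given; 3 required (4 ≥ 3). Satisfied.
Quorum: 12 present; quorum is 12. Satisfied.
Vote: the voluntary dissolution requires the unanimous vote of the entire Board of Directors (22). Unanimous means all 22, so 22 affirmative votes are needed; 12 voted in favor. Not satisfied.

Invalid — vote requirement not satisfied.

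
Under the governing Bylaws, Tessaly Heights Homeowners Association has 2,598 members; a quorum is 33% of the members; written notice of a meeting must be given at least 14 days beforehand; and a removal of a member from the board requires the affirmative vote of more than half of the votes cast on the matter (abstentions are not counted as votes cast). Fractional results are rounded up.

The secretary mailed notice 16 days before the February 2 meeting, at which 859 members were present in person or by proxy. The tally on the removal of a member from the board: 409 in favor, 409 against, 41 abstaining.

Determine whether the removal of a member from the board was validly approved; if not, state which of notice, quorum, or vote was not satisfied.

Notice: 16 days given; 14 required. Satisfied.
Quorum: 33% of 2,598 = 857.34, rounded up to 858; 859 present. Satisfied.
Vote: requires a majority of the votes cast (859 − 41 abstaining = 818); a majority of 818 is 410, so 410 needed; 409 in favor. Not satisfied.

Invalid — vote requirement not satisfied.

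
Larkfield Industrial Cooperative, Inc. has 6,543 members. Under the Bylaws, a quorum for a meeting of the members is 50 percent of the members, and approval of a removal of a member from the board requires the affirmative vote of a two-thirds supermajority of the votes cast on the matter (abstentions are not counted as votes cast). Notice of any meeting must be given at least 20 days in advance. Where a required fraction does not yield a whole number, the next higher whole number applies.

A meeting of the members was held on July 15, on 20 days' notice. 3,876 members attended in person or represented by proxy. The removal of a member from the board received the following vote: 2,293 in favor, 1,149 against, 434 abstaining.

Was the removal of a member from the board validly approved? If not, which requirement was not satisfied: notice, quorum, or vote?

Invalid — vote requirement not satisfied.

Notice: 20 days given; 20 required. Satisfied.
Quorum: 50% of 6,543 = 3,271.50, rounded up to 3,272; 3,876 present. Satisfied.
Vote: requires two-thirds of the votes cast (3,876 − 434 abstaining = 3,442); 2/3 of 3442 = 2294.67, rounded up to 2295, so 2,295 needed; 2,293 in favor. Not satisfied.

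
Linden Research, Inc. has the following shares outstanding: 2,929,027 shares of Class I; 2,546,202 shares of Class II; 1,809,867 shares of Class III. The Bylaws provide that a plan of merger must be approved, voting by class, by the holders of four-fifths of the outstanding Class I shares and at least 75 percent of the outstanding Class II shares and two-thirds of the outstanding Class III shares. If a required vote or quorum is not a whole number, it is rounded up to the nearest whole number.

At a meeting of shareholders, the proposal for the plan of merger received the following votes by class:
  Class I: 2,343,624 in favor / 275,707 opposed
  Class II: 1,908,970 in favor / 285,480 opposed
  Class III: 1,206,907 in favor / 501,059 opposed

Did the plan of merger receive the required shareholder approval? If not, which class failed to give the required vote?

Class I: 4/5 of 2929027 = 2343221.60, rounded up to 2343222; 2,343,222 required, 2,343,624 in favor — approved.
Class II: 3/4 of 2546202 = 1909651.50, rounded up to 1909652; 1,909,652 required, 1,908,970 in favor — not approved.
Class III: 2/3 of 1809867 = 1206578; 1,206,578 required, 1,206,907 in favor — approved.

Not approved — the Class II shares did not give the required vote.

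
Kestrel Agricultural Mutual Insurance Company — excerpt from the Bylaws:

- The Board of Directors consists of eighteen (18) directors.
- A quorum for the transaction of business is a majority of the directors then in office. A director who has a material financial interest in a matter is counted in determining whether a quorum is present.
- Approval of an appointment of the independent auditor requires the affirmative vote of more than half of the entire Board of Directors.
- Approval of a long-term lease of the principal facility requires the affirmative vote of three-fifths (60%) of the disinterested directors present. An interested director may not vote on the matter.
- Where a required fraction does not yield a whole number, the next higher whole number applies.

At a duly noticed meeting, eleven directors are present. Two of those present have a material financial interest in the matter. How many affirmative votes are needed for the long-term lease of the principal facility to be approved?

6

The long-term lease of the principal facility requires three-fifths of the disinterested directors present (11 − 2 = 9).
3/5 of 9 = 5.40, rounded up to 6.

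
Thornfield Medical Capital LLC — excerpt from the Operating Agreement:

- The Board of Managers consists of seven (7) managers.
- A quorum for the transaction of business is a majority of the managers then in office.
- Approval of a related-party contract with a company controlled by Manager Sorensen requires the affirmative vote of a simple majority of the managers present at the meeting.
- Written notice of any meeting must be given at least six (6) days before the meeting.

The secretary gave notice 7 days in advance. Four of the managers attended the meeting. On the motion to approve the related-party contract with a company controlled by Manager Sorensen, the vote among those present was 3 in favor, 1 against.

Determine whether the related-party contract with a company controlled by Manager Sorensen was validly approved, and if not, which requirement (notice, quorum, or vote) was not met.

Notice: 7 days given; 6 required (7 ≥ 6). Satisfied.
Quorum: 4 present; quorum is 4. Satisfied.
Vote: the related-party contract with a company controlled by Manager Sorensen requires a majority of the managers present (4). A majority of 4 is 3, so 3 affirmative votes are needed; 3 voted in favor. Satisfied.

Valid — all requirements satisfied.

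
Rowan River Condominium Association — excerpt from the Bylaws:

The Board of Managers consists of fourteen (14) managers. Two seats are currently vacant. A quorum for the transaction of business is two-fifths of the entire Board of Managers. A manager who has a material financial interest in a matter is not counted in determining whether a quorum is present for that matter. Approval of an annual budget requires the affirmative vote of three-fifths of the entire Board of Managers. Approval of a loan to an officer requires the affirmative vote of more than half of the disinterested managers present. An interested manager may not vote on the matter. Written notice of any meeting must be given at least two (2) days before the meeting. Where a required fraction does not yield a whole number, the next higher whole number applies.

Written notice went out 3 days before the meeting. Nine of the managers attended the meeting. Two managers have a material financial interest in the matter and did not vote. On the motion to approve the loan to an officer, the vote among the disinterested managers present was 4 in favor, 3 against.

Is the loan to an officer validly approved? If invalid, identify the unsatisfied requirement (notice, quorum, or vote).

Valid — all requirements satisfied.

Notice: 3 days given; 2 required (3 ≥ 2). Satisfied.
Quorum: 9 present, but the 2 interested managers do not count, leaving 7. Quorum is 6. Satisfied.
Vote: the loan to an officer requires a majority of the disinterested managers present (9 − 2 = 7). A majority of 7 is 4, so 4 affirmative votes are needed; 4 voted in favor. Satisfied.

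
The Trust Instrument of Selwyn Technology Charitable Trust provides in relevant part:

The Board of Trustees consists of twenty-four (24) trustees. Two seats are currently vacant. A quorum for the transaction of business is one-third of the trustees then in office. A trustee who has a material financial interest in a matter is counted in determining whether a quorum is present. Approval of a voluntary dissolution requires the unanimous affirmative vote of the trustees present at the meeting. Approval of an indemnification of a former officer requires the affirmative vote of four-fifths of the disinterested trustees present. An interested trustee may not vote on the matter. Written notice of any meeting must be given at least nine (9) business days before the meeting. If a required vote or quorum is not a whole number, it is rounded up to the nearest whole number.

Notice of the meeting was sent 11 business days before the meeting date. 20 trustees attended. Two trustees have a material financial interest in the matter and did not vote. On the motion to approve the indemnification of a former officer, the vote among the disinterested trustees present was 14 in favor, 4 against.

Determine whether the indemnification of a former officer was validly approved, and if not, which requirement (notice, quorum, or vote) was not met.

Invalid — vote requirement not satisfied.

Notice: 11 business days given; 9 required (11 ≥ 9). Satisfied.
Quorum: 20 present (interested trustees count toward quorum); quorum is 8. Satisfied.
Vote: the indemnification of a former officer requires four-fifths of the disinterested trustees present (20 − 2 = 18). 4/5 of 18 = 14.40, rounded up to 15, so 15 affirmative votes are needed; 14 voted in favor. Not satisfied.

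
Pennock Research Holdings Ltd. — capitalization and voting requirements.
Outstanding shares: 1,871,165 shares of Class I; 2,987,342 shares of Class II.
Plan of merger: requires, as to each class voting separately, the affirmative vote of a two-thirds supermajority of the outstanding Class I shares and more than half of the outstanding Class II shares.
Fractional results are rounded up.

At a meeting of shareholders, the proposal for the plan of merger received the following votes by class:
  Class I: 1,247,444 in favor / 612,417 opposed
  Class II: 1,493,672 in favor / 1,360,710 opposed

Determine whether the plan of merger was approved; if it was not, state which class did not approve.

Class I: 2/3 of 1871165 = 1247443.33, rounded up to 1247444; 1,247,444 required, 1,247,444 in favor — approved.
Class II: a majority of 2987342 is 1493672; 1,493,672 required, 1,493,672 in favor — approved.

Approved — every class gave the required vote.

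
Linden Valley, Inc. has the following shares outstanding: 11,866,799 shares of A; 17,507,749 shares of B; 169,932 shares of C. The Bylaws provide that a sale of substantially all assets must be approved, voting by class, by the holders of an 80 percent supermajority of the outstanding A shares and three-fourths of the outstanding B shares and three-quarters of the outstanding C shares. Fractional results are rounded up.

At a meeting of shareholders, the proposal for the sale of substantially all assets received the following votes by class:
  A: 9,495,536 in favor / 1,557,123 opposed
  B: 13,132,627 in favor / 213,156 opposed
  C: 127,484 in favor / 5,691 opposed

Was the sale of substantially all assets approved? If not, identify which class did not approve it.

A: 4/5 of 11866799 = 9493439.20, rounded up to 9493440; 9,493,440 required, 9,495,536 in favor — approved.
B: 3/4 of 17507749 = 13130811.75, rounded up to 13130812; 13,130,812 required, 13,132,627 in favor — approved.
C: 3/4 of 169932 = 127449; 127,449 required, 127,484 in favor — approved.

Approved — every class gave the required vote.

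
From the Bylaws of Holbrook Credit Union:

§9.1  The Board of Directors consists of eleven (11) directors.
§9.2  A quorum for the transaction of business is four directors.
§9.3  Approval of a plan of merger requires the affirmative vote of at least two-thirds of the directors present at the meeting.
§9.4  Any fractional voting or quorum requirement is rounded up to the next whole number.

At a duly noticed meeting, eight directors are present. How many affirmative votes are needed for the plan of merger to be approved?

6

The plan of merger requires two-thirds of the directors present (8).
2/3 of 8 = 5.33, rounded up to 6.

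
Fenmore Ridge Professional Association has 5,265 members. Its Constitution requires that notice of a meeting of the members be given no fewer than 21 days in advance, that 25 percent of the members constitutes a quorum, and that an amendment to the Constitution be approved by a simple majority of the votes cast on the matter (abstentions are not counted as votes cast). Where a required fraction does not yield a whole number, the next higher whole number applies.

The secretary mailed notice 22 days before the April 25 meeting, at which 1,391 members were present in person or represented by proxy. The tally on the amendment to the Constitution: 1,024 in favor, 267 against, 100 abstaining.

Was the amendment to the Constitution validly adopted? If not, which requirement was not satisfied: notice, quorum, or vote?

Valid — all requirements satisfied.

Notice: 22 days given; 21 required. Satisfied.
Quorum: 25% of 5,265 = 1,316.25, rounded up to 1,317; 1,391 present. Satisfied.
Vote: requires a majority of the votes cast (1,391 − 100 abstaining = 1,291); a majority of 1291 is 646, so 646 needed; 1,024 in favor. Satisfied.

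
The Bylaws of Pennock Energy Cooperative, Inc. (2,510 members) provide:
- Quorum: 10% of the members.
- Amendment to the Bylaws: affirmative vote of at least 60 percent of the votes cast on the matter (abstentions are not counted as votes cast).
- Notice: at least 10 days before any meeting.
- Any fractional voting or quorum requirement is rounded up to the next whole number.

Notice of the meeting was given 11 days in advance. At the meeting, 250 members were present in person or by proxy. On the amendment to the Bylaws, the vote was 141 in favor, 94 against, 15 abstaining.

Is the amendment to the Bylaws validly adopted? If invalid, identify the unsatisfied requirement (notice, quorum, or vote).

Invalid — quorum requirement not satisfied.

Notice: 11 days given; 10 required. Satisfied.
Quorum: 10% of 2,510 = 251; 250 present. Not satisfied.
Vote: requires three-fifths of the votes cast (250 − 15 abstaining = 235); 3/5 of 235 = 141, so 141 needed; 141 in favor. Satisfied.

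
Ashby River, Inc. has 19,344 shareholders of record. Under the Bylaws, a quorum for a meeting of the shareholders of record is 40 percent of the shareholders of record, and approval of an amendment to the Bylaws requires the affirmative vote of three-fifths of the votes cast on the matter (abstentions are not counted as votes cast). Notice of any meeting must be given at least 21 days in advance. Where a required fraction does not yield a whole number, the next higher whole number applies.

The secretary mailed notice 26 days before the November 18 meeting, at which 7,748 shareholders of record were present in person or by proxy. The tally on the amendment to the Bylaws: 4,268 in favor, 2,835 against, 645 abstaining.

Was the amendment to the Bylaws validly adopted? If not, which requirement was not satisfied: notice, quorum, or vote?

Valid — all requirements satisfied.

Notice: 26 days given; 21 required. Satisfied.
Quorum: 40% of 19,344 = 7,737.60, rounded up to 7,738; 7,748 present. Satisfied.
Vote: requires three-fifths of the votes cast (7,748 − 645 abstaining = 7,103); 3/5 of 7103 = 4261.80, rounded up to 4262, so 4,262 needed; 4,268 in favor. Satisfied.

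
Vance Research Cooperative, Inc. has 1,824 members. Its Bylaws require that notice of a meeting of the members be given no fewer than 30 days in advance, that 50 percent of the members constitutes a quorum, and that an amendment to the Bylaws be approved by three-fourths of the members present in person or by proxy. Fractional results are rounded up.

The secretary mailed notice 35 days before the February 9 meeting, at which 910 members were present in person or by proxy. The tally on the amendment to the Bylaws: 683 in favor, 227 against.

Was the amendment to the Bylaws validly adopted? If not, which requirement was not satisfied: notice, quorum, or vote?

Invalid — quorum requirement not satisfied.

Notice: 35 days given; 30 required. Satisfied.
Quorum: 50% of 1,824 = 912; 910 present. Not satisfied.
Vote: requires three-fourths of those present (910); 3/4 of 910 = 682.50, rounded up to 683, so 683 needed; 683 in favor. Satisfied.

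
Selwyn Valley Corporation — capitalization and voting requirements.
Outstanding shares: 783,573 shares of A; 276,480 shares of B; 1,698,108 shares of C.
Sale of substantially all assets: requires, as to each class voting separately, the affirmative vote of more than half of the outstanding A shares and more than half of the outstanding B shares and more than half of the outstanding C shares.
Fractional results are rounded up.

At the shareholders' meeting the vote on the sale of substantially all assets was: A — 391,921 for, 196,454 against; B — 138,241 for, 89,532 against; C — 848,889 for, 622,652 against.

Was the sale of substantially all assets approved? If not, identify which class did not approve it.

A: a majority of 783573 is 391787; 391,787 required, 391,921 in favor — approved.
B: a majority of 276480 is 138241; 138,241 required, 138,241 in favor — approved.
C: a majority of 1698108 is 849055; 849,055 required, 848,889 in favor — not approved.

Not approved — the C shares did not give the required vote.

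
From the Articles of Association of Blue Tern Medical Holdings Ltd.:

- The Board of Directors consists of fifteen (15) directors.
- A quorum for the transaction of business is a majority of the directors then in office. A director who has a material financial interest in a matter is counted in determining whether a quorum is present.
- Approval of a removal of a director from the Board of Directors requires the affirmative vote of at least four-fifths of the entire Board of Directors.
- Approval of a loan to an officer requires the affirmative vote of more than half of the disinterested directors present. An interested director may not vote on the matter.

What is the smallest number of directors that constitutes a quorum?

A majority of 15 is 8.

8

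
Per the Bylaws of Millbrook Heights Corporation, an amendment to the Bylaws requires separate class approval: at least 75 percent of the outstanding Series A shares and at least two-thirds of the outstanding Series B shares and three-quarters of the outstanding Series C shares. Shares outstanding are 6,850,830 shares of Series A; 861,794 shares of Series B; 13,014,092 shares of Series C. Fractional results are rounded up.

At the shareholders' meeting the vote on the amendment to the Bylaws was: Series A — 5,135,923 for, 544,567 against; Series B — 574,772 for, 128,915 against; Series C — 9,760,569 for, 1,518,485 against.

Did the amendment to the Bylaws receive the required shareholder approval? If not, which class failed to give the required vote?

Not approved — the Series A shares did not give the required vote.

Series A: 3/4 of 6850830 = 5138122.50, rounded up to 5138123; 5,138,123 required, 5,135,923 in favor — not approved.
Series B: 2/3 of 861794 = 574529.33, rounded up to 574530; 574,530 required, 574,772 in favor — approved.
Series C: 3/4 of 13014092 = 9760569; 9,760,569 required, 9,760,569 in favor — approved.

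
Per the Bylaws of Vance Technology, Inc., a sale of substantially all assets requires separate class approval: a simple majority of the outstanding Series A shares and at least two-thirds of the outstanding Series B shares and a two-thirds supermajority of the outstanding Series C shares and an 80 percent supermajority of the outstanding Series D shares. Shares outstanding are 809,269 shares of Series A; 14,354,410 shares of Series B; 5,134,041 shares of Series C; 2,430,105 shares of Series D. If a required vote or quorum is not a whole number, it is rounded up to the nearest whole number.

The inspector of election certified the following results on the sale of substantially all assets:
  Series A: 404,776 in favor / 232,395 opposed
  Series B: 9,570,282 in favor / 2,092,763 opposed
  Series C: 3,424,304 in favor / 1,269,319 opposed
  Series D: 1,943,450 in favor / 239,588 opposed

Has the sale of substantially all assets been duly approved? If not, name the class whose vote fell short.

Not approved — the Series D shares did not give the required vote.

Series A: a majority of 809269 is 404635; 404,635 required, 404,776 in favor — approved.
Series B: 2/3 of 14354410 = 9569606.67, rounded up to 9569607; 9,569,607 required, 9,570,282 in favor — approved.
Series C: 2/3 of 5134041 = 3422694; 3,422,694 required, 3,424,304 in favor — approved.
Series D: 4/5 of 2430105 = 1944084; 1,944,084 required, 1,943,450 in favor — not approved.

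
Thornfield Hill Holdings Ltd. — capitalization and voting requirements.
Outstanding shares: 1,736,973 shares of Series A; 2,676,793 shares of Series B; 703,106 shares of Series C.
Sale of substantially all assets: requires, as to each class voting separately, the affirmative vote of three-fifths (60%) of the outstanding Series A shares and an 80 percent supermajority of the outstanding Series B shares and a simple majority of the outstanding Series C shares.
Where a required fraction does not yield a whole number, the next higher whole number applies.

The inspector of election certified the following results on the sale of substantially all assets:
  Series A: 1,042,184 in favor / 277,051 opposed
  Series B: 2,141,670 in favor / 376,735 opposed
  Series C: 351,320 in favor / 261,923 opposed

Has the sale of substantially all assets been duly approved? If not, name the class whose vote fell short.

Series A: 3/5 of 1736973 = 1042183.80, rounded up to 1042184; 1,042,184 required, 1,042,184 in favor — approved.
Series B: 4/5 of 2676793 = 2141434.40, rounded up to 2141435; 2,141,435 required, 2,141,670 in favor — approved.
Series C: a majority of 703106 is 351554; 351,554 required, 351,320 in favor — not approved.

Not approved — the Series C shares did not give the required vote.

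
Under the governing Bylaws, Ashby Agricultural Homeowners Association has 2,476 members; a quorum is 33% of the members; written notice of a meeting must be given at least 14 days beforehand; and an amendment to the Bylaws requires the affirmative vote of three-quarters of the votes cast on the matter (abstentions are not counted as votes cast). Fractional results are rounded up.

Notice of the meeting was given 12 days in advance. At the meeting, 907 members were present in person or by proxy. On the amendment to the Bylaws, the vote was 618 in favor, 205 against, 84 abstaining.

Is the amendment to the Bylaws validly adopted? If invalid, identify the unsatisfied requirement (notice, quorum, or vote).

Invalid — notice requirement not satisfied.

Notice: 12 days given; 14 required. Not satisfied.
Quorum: 33% of 2,476 = 817.08, rounded up to 818; 907 present. Satisfied.
Vote: requires three-fourths of the votes cast (907 − 84 abstaining = 823); 3/4 of 823 = 617.25, rounded up to 618, so 618 needed; 618 in favor. Satisfied.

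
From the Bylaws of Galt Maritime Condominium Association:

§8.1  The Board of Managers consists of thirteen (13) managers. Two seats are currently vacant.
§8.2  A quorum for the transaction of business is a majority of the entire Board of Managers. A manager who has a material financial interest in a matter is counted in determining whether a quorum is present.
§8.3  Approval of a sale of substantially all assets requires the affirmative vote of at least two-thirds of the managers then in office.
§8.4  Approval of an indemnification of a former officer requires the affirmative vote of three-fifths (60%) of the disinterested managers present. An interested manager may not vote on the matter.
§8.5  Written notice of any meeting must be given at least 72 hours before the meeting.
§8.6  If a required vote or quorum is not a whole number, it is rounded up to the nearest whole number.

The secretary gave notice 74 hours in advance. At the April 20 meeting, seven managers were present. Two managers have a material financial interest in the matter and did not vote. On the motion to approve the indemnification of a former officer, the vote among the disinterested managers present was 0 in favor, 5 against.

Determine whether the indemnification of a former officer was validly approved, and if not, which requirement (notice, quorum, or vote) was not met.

Invalid — vote requirement not satisfied.

Notice: 74 hours given; 72 required (74 ≥ 72). Satisfied.
Quorum: 7 present (interested managers count toward quorum); quorum is 7. Satisfied.
Vote: the indemnification of a former officer requires three-fifths of the disinterested managers present (7 − 2 = 5). 3/5 of 5 = 3, so 3 affirmative votes are needed; 0 voted in favor. Not satisfied.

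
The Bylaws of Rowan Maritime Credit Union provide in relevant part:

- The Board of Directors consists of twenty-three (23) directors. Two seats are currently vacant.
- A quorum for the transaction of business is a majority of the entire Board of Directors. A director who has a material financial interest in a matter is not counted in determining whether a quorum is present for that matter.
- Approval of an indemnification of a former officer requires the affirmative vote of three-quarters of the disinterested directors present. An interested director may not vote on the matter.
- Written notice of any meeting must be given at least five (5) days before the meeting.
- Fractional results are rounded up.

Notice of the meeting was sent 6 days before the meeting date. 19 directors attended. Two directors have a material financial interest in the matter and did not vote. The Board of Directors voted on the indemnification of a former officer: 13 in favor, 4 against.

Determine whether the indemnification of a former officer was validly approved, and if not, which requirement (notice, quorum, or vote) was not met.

Valid — all requirements satisfied.

Notice: 6 days given; 5 required (6 ≥ 5). Satisfied.
Quorum: 19 present, but the 2 interested directors do not count, leaving 17. Quorum is 12. Satisfied.
Vote: the indemnification of a former officer requires three-fourths of the disinterested directors present (19 − 2 = 17). 3/4 of 17 = 12.75, rounded up to 13, so 13 affirmative votes are needed; 13 voted in favor. Satisfied.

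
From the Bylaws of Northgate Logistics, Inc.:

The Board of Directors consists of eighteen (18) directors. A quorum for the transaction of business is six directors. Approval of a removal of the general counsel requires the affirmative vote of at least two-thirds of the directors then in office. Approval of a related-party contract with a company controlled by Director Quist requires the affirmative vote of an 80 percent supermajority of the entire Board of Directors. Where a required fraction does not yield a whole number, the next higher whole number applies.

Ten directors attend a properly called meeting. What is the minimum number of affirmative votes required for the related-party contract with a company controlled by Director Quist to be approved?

The related-party contract with a company controlled by Director Quist requires four-fifths of the entire Board of Directors (18).
4/5 of 18 = 14.40, rounded up to 15.
(Only 10 can vote, so the related-party contract with a company controlled by Director Quist cannot pass at this meeting, but the required vote is still 15.)

15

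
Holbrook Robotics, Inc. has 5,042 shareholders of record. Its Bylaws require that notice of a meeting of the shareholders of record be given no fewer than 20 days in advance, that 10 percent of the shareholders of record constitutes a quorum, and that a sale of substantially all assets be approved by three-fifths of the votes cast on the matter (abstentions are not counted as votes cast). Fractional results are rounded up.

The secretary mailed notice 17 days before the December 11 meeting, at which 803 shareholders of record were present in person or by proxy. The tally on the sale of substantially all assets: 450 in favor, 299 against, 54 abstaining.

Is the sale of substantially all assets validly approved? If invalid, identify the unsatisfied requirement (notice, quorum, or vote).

Notice: 17 days given; 20 required. Not satisfied.
Quorum: 10% of 5,042 = 504.20, rounded up to 505; 803 present. Satisfied.
Vote: requires three-fifths of the votes cast (803 − 54 abstaining = 749); 3/5 of 749 = 449.40, rounded up to 450, so 450 needed; 450 in favor. Satisfied.

Invalid — notice requirement not satisfied.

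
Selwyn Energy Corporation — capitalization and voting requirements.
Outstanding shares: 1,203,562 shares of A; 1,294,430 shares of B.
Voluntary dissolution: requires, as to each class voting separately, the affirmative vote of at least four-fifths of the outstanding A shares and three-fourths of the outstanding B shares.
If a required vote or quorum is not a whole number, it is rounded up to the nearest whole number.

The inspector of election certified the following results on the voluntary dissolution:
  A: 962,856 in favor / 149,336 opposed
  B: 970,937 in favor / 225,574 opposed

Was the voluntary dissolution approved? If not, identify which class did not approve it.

A: 4/5 of 1203562 = 962849.60, rounded up to 962850; 962,850 required, 962,856 in favor — approved.
B: 3/4 of 1294430 = 970822.50, rounded up to 970823; 970,823 required, 970,937 in favor — approved.

Approved — every class gave the required vote.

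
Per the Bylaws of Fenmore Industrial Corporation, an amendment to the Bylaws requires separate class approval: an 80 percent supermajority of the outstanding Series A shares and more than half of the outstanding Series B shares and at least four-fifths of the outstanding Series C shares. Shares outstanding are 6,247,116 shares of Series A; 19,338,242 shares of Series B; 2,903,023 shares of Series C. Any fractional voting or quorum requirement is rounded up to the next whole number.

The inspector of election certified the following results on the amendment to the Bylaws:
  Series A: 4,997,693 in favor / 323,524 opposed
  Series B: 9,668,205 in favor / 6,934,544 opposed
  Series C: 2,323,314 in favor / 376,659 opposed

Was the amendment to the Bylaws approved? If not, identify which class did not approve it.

Series A: 4/5 of 6247116 = 4997692.80, rounded up to 4997693; 4,997,693 required, 4,997,693 in favor — approved.
Series B: a majority of 19338242 is 9669122; 9,669,122 required, 9,668,205 in favor — not approved.
Series C: 4/5 of 2903023 = 2322418.40, rounded up to 2322419; 2,322,419 required, 2,323,314 in favor — approved.

Not approved — the Series B shares did not give the required vote.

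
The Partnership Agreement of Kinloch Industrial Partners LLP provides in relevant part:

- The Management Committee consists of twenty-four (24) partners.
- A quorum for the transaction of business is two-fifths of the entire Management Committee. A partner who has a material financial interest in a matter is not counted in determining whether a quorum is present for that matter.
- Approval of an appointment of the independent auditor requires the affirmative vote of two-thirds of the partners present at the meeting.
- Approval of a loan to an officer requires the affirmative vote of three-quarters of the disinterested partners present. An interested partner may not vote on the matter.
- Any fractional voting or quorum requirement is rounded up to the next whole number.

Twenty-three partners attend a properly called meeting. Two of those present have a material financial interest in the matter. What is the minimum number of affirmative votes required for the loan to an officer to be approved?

16

The loan to an officer requires three-fourths of the disinterested partners present (23 − 2 = 21).
3/4 of 21 = 15.75, rounded up to 16.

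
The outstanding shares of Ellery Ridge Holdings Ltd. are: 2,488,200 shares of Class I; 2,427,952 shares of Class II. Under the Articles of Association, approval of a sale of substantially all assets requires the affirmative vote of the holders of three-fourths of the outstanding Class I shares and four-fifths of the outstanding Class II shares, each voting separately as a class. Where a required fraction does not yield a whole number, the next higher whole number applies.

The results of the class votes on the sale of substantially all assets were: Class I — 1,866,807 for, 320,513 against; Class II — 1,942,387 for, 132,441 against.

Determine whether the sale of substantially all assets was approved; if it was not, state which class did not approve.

Approved — every class gave the required vote.

Class I: 3/4 of 2488200 = 1866150; 1,866,150 required, 1,866,807 in favor — approved.
Class II: 4/5 of 2427952 = 1942361.60, rounded up to 1942362; 1,942,362 required, 1,942,387 in favor — approved.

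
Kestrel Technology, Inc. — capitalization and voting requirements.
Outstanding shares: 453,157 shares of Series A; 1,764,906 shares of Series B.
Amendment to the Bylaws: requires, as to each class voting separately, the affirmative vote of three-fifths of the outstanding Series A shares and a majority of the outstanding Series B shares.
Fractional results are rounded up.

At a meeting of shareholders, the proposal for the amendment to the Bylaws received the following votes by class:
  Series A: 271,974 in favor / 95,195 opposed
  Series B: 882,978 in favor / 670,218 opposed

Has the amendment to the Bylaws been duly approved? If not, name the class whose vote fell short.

Series A: 3/5 of 453157 = 271894.20, rounded up to 271895; 271,895 required, 271,974 in favor — approved.
Series B: a majority of 1764906 is 882454; 882,454 required, 882,978 in favor — approved.

Approved — every class gave the required vote.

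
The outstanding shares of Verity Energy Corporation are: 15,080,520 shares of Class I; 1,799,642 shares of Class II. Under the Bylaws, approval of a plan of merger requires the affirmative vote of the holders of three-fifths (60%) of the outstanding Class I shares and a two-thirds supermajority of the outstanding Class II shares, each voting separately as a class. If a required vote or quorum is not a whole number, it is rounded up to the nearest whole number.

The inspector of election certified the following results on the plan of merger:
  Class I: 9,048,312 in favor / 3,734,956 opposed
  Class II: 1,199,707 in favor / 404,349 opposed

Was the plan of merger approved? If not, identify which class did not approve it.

Not approved — the Class II shares did not give the required vote.

Class I: 3/5 of 15080520 = 9048312; 9,048,312 required, 9,048,312 in favor — approved.
Class II: 2/3 of 1799642 = 1199761.33, rounded up to 1199762; 1,199,762 required, 1,199,707 in favor — not approved.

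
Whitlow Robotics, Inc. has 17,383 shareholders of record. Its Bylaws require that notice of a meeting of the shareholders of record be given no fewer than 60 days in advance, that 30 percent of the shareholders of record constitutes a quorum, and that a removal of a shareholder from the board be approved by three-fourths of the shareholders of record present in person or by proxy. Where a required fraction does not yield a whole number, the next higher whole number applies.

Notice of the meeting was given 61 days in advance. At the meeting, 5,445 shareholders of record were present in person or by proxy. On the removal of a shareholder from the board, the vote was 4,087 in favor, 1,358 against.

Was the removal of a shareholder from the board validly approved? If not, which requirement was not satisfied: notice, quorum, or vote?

Notice: 61 days given; 60 required. Satisfied.
Quorum: 30% of 17,383 = 5,214.90, rounded up to 5,215; 5,445 present. Satisfied.
Vote: requires three-fourths of those present (5,445); 3/4 of 5445 = 4083.75, rounded up to 4084, so 4,084 needed; 4,087 in favor. Satisfied.

Valid — all requirements satisfied.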